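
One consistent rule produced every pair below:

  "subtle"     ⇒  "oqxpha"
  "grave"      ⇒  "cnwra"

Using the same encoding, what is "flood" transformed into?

This is a Caesar cipher with shift 22.
On flood: f+22=b, l+22=h, o+22=k, o+22=k, d+22=z.

bhkkz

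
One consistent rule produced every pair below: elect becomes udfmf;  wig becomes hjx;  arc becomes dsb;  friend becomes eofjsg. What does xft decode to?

sew

The output letters match the input read backwards, each shifted +1: elect reversed is tcele. The word is reversed, then every letter is shifted forward by 1.
Undoing it on xft: shift back: x−1=w, f−1=e, t−1=s → wes; then reverse → sew.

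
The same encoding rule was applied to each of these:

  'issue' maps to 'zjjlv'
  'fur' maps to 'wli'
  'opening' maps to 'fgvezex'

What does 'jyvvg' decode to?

sheep

Compare letters: i→z is +17, s→j is +17, s→j is +17 — a constant shift. Each letter is shifted forward by 17 in the alphabet (a Caesar shift of +17).
Undoing it on jyvvg: j−17=s, y−17=h, v−17=e, v−17=e, g−17=p.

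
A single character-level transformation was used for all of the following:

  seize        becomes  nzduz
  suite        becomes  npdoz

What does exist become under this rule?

Compare letters: s→n is +21, e→z is +21, i→d is +21 — a constant shift. Each letter is shifted forward by 21 in the alphabet (a Caesar shift of +21).
For exist: e+21=z, x+21=s, i+21=d, s+21=n, t+21=o.

zsdno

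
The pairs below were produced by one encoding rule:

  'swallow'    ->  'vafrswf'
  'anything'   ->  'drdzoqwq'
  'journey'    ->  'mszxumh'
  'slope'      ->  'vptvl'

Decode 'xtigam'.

update

In swallow: s→v is +3, w→a is +4, a→f is +5, l→r is +6 — the shift increases by 1 each position. Letter i (0-indexed) is shifted by i+3, so successive shifts are 3, 4, 5, ….
Decoding xtigam: x−3=u, t−4=p, i−5=d, g−6=a, a−7=t, m−8=e.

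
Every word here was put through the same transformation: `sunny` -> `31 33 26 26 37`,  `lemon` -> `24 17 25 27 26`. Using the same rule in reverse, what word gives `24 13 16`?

lad

Letters become their 1-based position plus 12 (so a→13, b→14, …).
Decoding 24 13 16: 24→(24−12)÷1=12=l, 13→(13−12)÷1=1=a, 16→(16−12)÷1=4=d.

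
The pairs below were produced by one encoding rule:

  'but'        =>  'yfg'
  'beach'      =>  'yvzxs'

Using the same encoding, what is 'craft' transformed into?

Each pair mirrors across the alphabet (b↔y, u↔f, t↔g): positions sum to 25. This is the alphabet-reversal cipher (Atbash): a becomes z, b becomes y, etc.
On craft: c↔x, r↔i, a↔z, f↔u, t↔g.

xizug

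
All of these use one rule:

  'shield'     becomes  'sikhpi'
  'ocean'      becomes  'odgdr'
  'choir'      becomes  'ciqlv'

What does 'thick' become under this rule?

In shield: s→s is +0, h→i is +1, i→k is +2, e→h is +3 — the shift increases by 1 each position. The shift increases by 1 at each position, starting from +0: 0, 1, 2, ….
For thick: t+0=t, h+1=i, i+2=k, c+3=f, k+4=o.

tikfo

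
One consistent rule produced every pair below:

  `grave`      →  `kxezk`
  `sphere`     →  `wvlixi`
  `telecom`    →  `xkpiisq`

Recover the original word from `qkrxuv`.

mentor

Shifts by position in grave: pos 0: g→k (+4), pos 1: r→x (+6), pos 2: a→e (+4), pos 3: v→z (+4), pos 4: e→k (+6) — repeating every 3. The shifts repeat in a cycle of length 3: positions 0,1,… shift by +4, +6, +4, then the pattern repeats.
Decoding qkrxuv: q−4=m, k−6=e, r−4=n, x−4=t, u−6=o, v−4=r.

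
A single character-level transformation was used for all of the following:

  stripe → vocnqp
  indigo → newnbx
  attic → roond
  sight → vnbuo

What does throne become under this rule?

s(18)→v(21) and t(19)→o(14) fit y≡19x+17 (mod 26); the inverse of 19 mod 26 is 11. Each letter's alphabet position (a=0..z=25) is mapped through 19·x+17 mod 26 — an affine cipher.
Applying it to throne: t(19)→19·19+17≡14=o; h(7)→19·7+17≡20=u; r(17)→19·17+17≡2=c; o(14)→19·14+17≡23=x; n(13)→19·13+17≡4=e; e(4)→19·4+17≡15=p (all mod 26).

oucxep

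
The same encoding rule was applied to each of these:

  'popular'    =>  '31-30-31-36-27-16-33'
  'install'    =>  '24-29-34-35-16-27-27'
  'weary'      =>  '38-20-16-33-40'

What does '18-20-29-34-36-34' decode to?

p is letter #16 and maps to 31: an offset of 15. Letters become their 1-based position plus 15 (so a→16, b→17, …).
Undoing it on 18-20-29-34-36-34: 18→(18−15)÷1=3=c, 20→(20−15)÷1=5=e, 29→(29−15)÷1=14=n, 34→(34−15)÷1=19=s, 36→(36−15)÷1=21=u, 34→(34−15)÷1=19=s.

census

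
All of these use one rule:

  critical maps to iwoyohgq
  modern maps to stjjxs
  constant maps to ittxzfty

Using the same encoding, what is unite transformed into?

asoyk

Shifts by position in critical: pos 0: c→i (+6), pos 1: r→w (+5), pos 2: i→o (+6), pos 3: t→y (+5) — repeating every 2. The shifts repeat in a cycle of length 2: positions 0,1,… shift by +6, +5, then the pattern repeats.
Applying it to unite: u+6=a, n+5=s, i+6=o, t+5=y, e+6=k.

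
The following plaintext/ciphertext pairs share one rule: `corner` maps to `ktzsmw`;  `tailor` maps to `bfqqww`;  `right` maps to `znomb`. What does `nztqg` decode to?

Shifts by position in corner: pos 0: c→k (+8), pos 1: o→t (+5), pos 2: r→z (+8), pos 3: n→s (+5) — repeating every 2. The shifts repeat in a cycle of length 2: positions 0,1,… shift by +8, +5, then the pattern repeats.
Undoing it on nztqg: n−8=f, z−5=u, t−8=l, q−5=l, g−8=y.

fully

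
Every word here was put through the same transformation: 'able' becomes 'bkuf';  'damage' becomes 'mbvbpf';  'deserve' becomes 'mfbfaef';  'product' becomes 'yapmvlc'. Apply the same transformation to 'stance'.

bcbwlf

The shift depends on letter class: consonant b→k is +9, but vowel a→b is +1. The rule splits by letter class: vowels +1, consonants +9.
On stance: s(cons)+9=b, t(cons)+9=c, a(vowel)+1=b, n(cons)+9=w, c(cons)+9=l, e(vowel)+1=f.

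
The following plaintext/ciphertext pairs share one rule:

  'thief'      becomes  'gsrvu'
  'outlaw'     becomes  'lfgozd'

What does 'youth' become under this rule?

Each pair mirrors across the alphabet (t↔g, h↔s, i↔r): positions sum to 25. Letters are reflected about the middle of the alphabet (position → 25−position): Atbash.
Applying it to youth: y↔b, o↔l, u↔f, t↔g, h↔s.

blfgs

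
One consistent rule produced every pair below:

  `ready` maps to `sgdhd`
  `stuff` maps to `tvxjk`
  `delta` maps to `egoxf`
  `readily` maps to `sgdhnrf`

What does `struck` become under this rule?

The shift increases by 1 at each position, starting from +1: 1, 2, 3, ….
On struck: s+1=t, t+2=v, r+3=u, u+4=y, c+5=h, k+6=q.

tvuyhq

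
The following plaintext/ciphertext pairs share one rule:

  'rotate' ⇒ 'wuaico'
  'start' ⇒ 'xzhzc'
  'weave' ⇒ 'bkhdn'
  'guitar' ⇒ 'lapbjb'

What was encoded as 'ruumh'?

money

The shift increases by 1 at each position, starting from +5: 5, 6, 7, ….
Reversing it on ruumh: r−5=m, u−6=o, u−7=n, m−8=e, h−9=y.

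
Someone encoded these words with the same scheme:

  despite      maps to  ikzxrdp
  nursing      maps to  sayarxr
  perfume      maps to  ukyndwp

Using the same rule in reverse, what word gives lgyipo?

In despite: d→i is +5, e→k is +6, s→z is +7, p→x is +8 — the shift increases by 1 each position. Each letter shifts forward by (position + 5), i.e. 5, 6, 7, … — the shift grows by one for each successive letter.
Decoding lgyipo: l−5=g, g−6=a, y−7=r, i−8=a, p−9=g, o−10=e.

garage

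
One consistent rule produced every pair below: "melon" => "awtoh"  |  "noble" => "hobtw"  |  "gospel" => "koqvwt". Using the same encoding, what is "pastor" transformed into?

This is an affine cipher: with a=0,…,z=25, each position x becomes (7x+20) mod 26.
On pastor: p(15)→7·15+20≡21=v; a(0)→7·0+20≡20=u; s(18)→7·18+20≡16=q; t(19)→7·19+20≡23=x; o(14)→7·14+20≡14=o; r(17)→7·17+20≡9=j (all mod 26).

vuqxoj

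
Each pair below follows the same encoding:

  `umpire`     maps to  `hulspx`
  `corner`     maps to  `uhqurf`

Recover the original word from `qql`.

inn

The output letters match the input read backwards, each shifted +3: umpire reversed is eripmu. Read the word backwards and shift each letter +3.
Undoing it on qql: shift back: q−3=n, q−3=n, l−3=i → nni; then reverse → inn.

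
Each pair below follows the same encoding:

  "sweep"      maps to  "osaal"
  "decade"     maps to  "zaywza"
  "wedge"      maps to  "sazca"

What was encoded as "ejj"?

Every letter moves 22 places later in the alphabet, wrapping around z→a.
Reversing it on ejj: e−22=i, j−22=n, j−22=n.

inn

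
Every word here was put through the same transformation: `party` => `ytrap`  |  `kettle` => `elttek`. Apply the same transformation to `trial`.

The output letters match the input read backwards: party reversed is ytrap. The word is simply reversed.
For trial: reverse → lairt.

lairt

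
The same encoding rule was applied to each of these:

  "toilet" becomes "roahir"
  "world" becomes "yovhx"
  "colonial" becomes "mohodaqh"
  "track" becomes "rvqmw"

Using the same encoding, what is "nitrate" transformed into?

t(19)→r(17) and o(14)→o(14) fit y≡11x+16 (mod 26); the inverse of 11 mod 26 is 19. This is an affine cipher: with a=0,…,z=25, each position x becomes (11x+16) mod 26.
On nitrate: n(13)→11·13+16≡3=d; i(8)→11·8+16≡0=a; t(19)→11·19+16≡17=r; r(17)→11·17+16≡21=v; a(0)→11·0+16≡16=q; t(19)→11·19+16≡17=r; e(4)→11·4+16≡8=i (all mod 26).

darvqri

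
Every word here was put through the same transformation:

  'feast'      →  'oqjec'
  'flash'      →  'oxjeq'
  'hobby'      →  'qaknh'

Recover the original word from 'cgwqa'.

tuner

Shifts by position in feast: pos 0: f→o (+9), pos 1: e→q (+12), pos 2: a→j (+9), pos 3: s→e (+12) — repeating every 2. A repeating key of period 2 is used — shifts +9, +12 over and over.
Undoing it on cgwqa: c−9=t, g−12=u, w−9=n, q−12=e, a−9=r.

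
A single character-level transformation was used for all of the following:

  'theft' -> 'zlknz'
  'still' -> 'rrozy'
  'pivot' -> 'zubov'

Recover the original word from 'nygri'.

clash

The output letters match the input read backwards, each shifted +6: theft reversed is tfeht. Two steps: reverse the string, then apply a Caesar shift of +6.
Decoding nygri: shift back: n−6=h, y−6=s, g−6=a, r−6=l, i−6=c → hsalc; then reverse → clash.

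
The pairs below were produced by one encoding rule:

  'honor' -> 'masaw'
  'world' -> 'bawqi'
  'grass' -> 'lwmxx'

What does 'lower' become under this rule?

qabqw

The shift depends on letter class: consonant h→m is +5, but vowel o→a is +12. Vowels shift forward by 12 and consonants shift forward by 5.
For lower: l(cons)+5=q, o(vowel)+12=a, w(cons)+5=b, e(vowel)+12=q, r(cons)+5=w.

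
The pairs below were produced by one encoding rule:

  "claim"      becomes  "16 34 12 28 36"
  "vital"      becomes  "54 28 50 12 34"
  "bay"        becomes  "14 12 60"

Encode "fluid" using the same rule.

c(#3)→16 and l(#12)→34: differences scale by 2, so n = 2·pos + 10. The formula is n = 2×(alphabet index, a=1) + 10.
For fluid: f=6→22, l=12→34, u=21→52, i=9→28, d=4→18.

22 34 52 28 18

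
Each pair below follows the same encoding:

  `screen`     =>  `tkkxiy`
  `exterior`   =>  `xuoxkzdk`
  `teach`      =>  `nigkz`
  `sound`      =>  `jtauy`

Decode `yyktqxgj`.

darkness

Read the word backwards and shift each letter +6.
Undoing it on yyktqxgj: shift back: y−6=s, y−6=s, k−6=e, t−6=n, q−6=k, x−6=r, g−6=a, j−6=d → ssenkrad; then reverse → darkness.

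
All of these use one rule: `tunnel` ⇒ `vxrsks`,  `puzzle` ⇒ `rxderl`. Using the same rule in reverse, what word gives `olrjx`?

miner

In tunnel: t→v is +2, u→x is +3, n→r is +4, n→s is +5 — the shift increases by 1 each position. Letter i (0-indexed) is shifted by i+2, so successive shifts are 2, 3, 4, ….
Reversing it on olrjx: o−2=m, l−3=i, r−4=n, j−5=e, x−6=r.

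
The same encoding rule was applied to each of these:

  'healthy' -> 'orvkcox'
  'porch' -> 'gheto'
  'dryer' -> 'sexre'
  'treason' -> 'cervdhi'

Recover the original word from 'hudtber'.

obscure

h(7)→o(14) and e(4)→r(17) fit y≡25x+21 (mod 26); the inverse of 25 mod 26 is 25. This is an affine cipher: with a=0,…,z=25, each position x becomes (25x+21) mod 26.
Reversing it on hudtber: h(7)→25·(7−21)≡14=o; u(20)→25·(20−21)≡1=b; d(3)→25·(3−21)≡18=s; t(19)→25·(19−21)≡2=c; b(1)→25·(1−21)≡20=u; e(4)→25·(4−21)≡17=r; r(17)→25·(17−21)≡4=e (all mod 26).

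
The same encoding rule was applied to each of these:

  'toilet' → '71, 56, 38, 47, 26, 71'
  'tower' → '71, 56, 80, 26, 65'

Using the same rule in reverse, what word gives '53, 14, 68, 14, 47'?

nasal

t(#20)→71 and o(#15)→56: differences scale by 3, so n = 3·pos + 11. The formula is n = 3×(alphabet index, a=1) + 11.
Decoding 53, 14, 68, 14, 47: 53→(53−11)÷3=14=n, 14→(14−11)÷3=1=a, 68→(68−11)÷3=19=s, 14→(14−11)÷3=1=a, 47→(47−11)÷3=12=l.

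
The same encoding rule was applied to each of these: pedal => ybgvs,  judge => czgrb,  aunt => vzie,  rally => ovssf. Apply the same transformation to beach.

p(15)→y(24) and e(4)→b(1) fit y≡21x+21 (mod 26); the inverse of 21 mod 26 is 5. Treating letters as 0–25, the rule is x ↦ 21x + 21 (mod 26).
On beach: b(1)→21·1+21≡16=q; e(4)→21·4+21≡1=b; a(0)→21·0+21≡21=v; c(2)→21·2+21≡11=l; h(7)→21·7+21≡12=m (all mod 26).

qbvlm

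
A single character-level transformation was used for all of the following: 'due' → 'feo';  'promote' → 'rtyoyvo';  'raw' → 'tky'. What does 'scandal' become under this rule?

The shift depends on letter class: consonant d→f is +2, but vowel u→e is +10. Vowels shift forward by 10 and consonants shift forward by 2.
Applying it to scandal: s(cons)+2=u, c(cons)+2=e, a(vowel)+10=k, n(cons)+2=p, d(cons)+2=f, a(vowel)+10=k, l(cons)+2=n.

uekpfkn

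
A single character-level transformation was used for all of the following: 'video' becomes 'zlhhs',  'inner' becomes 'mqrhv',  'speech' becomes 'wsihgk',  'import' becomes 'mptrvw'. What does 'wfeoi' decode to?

Shifts by position in video: pos 0: v→z (+4), pos 1: i→l (+3), pos 2: d→h (+4), pos 3: e→h (+3) — repeating every 2. It's a Vigenère-style cipher with numeric key [4,3]: position i shifts by key[i mod 2].
Reversing it on wfeoi: w−4=s, f−3=c, e−4=a, o−3=l, i−4=e.

scale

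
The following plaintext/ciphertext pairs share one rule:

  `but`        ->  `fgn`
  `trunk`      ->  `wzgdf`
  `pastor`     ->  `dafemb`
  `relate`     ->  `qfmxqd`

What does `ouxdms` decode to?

garlic

Read the word backwards and shift each letter +12.
Reversing it on ouxdms: shift back: o−12=c, u−12=i, x−12=l, d−12=r, m−12=a, s−12=g → cilrag; then reverse → garlic.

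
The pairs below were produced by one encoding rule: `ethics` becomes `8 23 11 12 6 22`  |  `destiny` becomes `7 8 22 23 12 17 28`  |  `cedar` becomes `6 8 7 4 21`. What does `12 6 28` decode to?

e is letter #5 and maps to 8: an offset of 3. Each letter is replaced by its alphabet position (a=1..z=26) + 3.
Reversing it on 12 6 28: 12→(12−3)÷1=9=i, 6→(6−3)÷1=3=c, 28→(28−3)÷1=25=y.

icy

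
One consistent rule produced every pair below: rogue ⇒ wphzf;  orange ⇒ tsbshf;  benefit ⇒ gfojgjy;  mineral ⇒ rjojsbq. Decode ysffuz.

treaty

It's a Vigenère-style cipher with numeric key [5,1,1]: position i shifts by key[i mod 3].
Reversing it on ysffuz: y−5=t, s−1=r, f−1=e, f−5=a, u−1=t, z−1=y.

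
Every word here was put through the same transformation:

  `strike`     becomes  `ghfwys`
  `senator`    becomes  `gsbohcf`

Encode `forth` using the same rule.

Compare letters: s→g is +14, t→h is +14, r→f is +14 — a constant shift. Each letter is shifted forward by 14 in the alphabet (a Caesar shift of +14).
On forth: f+14=t, o+14=c, r+14=f, t+14=h, h+14=v.

tcfhv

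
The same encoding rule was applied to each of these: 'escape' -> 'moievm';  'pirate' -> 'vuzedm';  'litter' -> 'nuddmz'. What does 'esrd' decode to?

Each letter's alphabet position (a=0..z=25) is mapped through 15·x+4 mod 26 — an affine cipher.
Decoding esrd: e(4)→7·(4−4)≡0=a; s(18)→7·(18−4)≡20=u; r(17)→7·(17−4)≡13=n; d(3)→7·(3−4)≡19=t (all mod 26).

aunt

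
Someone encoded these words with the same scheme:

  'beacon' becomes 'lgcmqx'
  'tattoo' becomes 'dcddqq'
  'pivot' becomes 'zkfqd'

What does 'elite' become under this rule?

gvkdg

The shift depends on letter class: consonant b→l is +10, but vowel e→g is +2. Vowels shift forward by 2 and consonants shift forward by 10.
Applying it to elite: e(vowel)+2=g, l(cons)+10=v, i(vowel)+2=k, t(cons)+10=d, e(vowel)+2=g.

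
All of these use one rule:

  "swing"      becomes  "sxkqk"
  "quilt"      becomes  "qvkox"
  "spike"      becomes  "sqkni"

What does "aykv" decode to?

In swing: s→s is +0, w→x is +1, i→k is +2, n→q is +3 — the shift increases by 1 each position. Each letter shifts forward by its position index (0, 1, 2, …) — the shift grows by one for each successive letter.
Reversing it on aykv: a−0=a, y−1=x, k−2=i, v−3=s.

axis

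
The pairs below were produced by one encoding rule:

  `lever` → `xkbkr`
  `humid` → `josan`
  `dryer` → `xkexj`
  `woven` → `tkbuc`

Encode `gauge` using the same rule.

The output letters match the input read backwards, each shifted +6: lever reversed is revel. The word is reversed, then every letter is shifted forward by 6.
For gauge: reverse → eguag; then shift: e+6=k, g+6=m, u+6=a, a+6=g, g+6=m.

kmagm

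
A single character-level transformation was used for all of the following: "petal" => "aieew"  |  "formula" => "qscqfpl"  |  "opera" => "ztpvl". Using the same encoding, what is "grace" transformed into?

Shifts by position in petal: pos 0: p→a (+11), pos 1: e→i (+4), pos 2: t→e (+11), pos 3: a→e (+4) — repeating every 2. It's a Vigenère-style cipher with numeric key [11,4]: position i shifts by key[i mod 2].
On grace: g+11=r, r+4=v, a+11=l, c+4=g, e+11=p.

rvlgp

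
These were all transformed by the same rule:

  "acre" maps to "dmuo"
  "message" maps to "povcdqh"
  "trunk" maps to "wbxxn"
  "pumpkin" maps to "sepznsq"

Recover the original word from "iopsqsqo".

feminine

Shifts by position in acre: pos 0: a→d (+3), pos 1: c→m (+10), pos 2: r→u (+3), pos 3: e→o (+10) — repeating every 2. A repeating key of period 2 is used — shifts +3, +10 over and over.
Reversing it on iopsqsqo: i−3=f, o−10=e, p−3=m, s−10=i, q−3=n, s−10=i, q−3=n, o−10=e.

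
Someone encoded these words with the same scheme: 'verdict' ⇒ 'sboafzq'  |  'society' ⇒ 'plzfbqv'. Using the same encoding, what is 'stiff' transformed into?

Every letter moves 23 places later in the alphabet, wrapping around z→a.
On stiff: s+23=p, t+23=q, i+23=f, f+23=c, f+23=c.

pqfcc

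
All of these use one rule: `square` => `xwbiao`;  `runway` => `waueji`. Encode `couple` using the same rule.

hubxuo

In square: s→x is +5, q→w is +6, u→b is +7, a→i is +8 — the shift increases by 1 each position. The shift increases by 1 at each position, starting from +5: 5, 6, 7, ….
Applying it to couple: c+5=h, o+6=u, u+7=b, p+8=x, l+9=u, e+10=o.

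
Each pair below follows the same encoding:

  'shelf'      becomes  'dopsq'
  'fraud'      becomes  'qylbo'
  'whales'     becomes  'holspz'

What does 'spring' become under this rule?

Shifts by position in shelf: pos 0: s→d (+11), pos 1: h→o (+7), pos 2: e→p (+11), pos 3: l→s (+7) — repeating every 2. The shifts repeat in a cycle of length 2: positions 0,1,… shift by +11, +7, then the pattern repeats.
Applying it to spring: s+11=d, p+7=w, r+11=c, i+7=p, n+11=y, g+7=n.

dwcpyn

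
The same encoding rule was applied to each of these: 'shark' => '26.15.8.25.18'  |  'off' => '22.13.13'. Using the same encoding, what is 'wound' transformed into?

30.22.28.21.11

s is letter #19 and maps to 26: an offset of 7. The number is (letter's place in the alphabet, a=1) + 7.
Applying it to wound: w=23→30, o=15→22, u=21→28, n=14→21, d=4→11.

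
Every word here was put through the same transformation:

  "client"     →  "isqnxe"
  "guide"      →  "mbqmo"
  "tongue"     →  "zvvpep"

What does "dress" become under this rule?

jymbc

In client: c→i is +6, l→s is +7, i→q is +8, e→n is +9 — the shift increases by 1 each position. Letter i (0-indexed) is shifted by i+6, so successive shifts are 6, 7, 8, ….
On dress: d+6=j, r+7=y, e+8=m, s+9=b, s+10=c.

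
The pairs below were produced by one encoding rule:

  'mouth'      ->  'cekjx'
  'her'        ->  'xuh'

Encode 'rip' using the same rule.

hyf

Compare letters: m→c is +16, o→e is +16, u→k is +16 — a constant shift. This is a Caesar cipher with shift 16.
For rip: r+16=h, i+16=y, p+16=f.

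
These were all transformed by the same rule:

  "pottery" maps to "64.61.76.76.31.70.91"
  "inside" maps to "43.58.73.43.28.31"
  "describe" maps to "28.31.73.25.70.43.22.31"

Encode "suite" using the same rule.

p(#16)→64 and o(#15)→61: differences scale by 3, so n = 3·pos + 16. With a=1..z=26, the number is 3·pos + 16.
Applying it to suite: s=19→73, u=21→79, i=9→43, t=20→76, e=5→31.

73.79.43.76.31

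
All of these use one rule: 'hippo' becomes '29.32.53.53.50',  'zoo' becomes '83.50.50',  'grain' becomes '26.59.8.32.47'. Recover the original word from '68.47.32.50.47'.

union

h(#8)→29 and i(#9)→32: differences scale by 3, so n = 3·pos + 5. The formula is n = 3×(alphabet index, a=1) + 5.
Reversing it on 68.47.32.50.47: 68→(68−5)÷3=21=u, 47→(47−5)÷3=14=n, 32→(32−5)÷3=9=i, 50→(50−5)÷3=15=o, 47→(47−5)÷3=14=n.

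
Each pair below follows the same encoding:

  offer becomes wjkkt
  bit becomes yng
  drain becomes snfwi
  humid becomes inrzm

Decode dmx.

shy

The output letters match the input read backwards, each shifted +5: offer reversed is reffo. The word is reversed, then every letter is shifted forward by 5.
Reversing it on dmx: shift back: d−5=y, m−5=h, x−5=s → yhs; then reverse → shy.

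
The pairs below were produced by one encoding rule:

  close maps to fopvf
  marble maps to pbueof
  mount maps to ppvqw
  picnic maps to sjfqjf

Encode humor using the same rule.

kvppu

The shift depends on letter class: consonant c→f is +3, but vowel o→p is +1. Vowels shift forward by 1 and consonants shift forward by 3.
Applying it to humor: h(cons)+3=k, u(vowel)+1=v, m(cons)+3=p, o(vowel)+1=p, r(cons)+3=u.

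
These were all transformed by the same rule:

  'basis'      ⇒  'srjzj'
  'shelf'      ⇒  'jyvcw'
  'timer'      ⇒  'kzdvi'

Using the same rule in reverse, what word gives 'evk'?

Every letter moves 17 places later in the alphabet, wrapping around z→a.
Reversing it on evk: e−17=n, v−17=e, k−17=t.

net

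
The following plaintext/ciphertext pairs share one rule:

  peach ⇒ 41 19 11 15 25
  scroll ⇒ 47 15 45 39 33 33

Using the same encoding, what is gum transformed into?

23 51 35

p(#16)→41 and e(#5)→19: differences scale by 2, so n = 2·pos + 9. With a=1..z=26, the number is 2·pos + 9.
On gum: g=7→23, u=21→51, m=13→35.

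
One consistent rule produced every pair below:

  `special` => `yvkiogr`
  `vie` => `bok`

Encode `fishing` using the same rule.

Compare letters: s→y is +6, p→v is +6, e→k is +6 — a constant shift. This is a Caesar cipher with shift 6.
Applying it to fishing: f+6=l, i+6=o, s+6=y, h+6=n, i+6=o, n+6=t, g+6=m.

loynotm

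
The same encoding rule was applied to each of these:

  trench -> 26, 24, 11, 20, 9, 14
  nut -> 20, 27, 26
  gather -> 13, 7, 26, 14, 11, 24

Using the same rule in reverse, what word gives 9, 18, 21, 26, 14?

cloth

t is letter #20 and maps to 26: an offset of 6. Each letter is replaced by its alphabet position (a=1..z=26) + 6.
Reversing it on 9, 18, 21, 26, 14: 9→(9−6)÷1=3=c, 18→(18−6)÷1=12=l, 21→(21−6)÷1=15=o, 26→(26−6)÷1=20=t, 14→(14−6)÷1=8=h.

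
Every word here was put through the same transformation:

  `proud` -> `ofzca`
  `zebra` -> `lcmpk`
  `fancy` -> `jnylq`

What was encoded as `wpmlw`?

The output letters match the input read backwards, each shifted +11: proud reversed is duorp. Read the word backwards and shift each letter +11.
Undoing it on wpmlw: shift back: w−11=l, p−11=e, m−11=b, l−11=a, w−11=l → lebal; then reverse → label.

label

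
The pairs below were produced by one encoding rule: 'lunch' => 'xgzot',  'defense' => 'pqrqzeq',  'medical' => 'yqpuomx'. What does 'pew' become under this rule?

bqi

This is a Caesar cipher with shift 12.
Applying it to pew: p+12=b, e+12=q, w+12=i.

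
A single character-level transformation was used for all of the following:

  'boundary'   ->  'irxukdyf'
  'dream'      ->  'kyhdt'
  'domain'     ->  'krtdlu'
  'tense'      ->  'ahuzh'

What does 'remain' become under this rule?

The shift depends on letter class: consonant b→i is +7, but vowel o→r is +3. Two shifts are in play — +3 for a/e/i/o/u, +7 for every other letter.
On remain: r(cons)+7=y, e(vowel)+3=h, m(cons)+7=t, a(vowel)+3=d, i(vowel)+3=l, n(cons)+7=u.

yhtdlu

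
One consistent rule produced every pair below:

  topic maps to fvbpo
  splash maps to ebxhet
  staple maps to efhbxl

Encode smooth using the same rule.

The shift depends on letter class: consonant t→f is +12, but vowel o→v is +7. Vowels shift forward by 7 and consonants shift forward by 12.
On smooth: s(cons)+12=e, m(cons)+12=y, o(vowel)+7=v, o(vowel)+7=v, t(cons)+12=f, h(cons)+12=t.

eyvvft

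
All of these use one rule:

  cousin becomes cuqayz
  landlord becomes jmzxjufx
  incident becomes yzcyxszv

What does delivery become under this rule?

xsjylsfw

Treating letters as 0–25, the rule is x ↦ 21x + 12 (mod 26).
For delivery: d(3)→21·3+12≡23=x; e(4)→21·4+12≡18=s; l(11)→21·11+12≡9=j; i(8)→21·8+12≡24=y; v(21)→21·21+12≡11=l; e(4)→21·4+12≡18=s; r(17)→21·17+12≡5=f; y(24)→21·24+12≡22=w (all mod 26).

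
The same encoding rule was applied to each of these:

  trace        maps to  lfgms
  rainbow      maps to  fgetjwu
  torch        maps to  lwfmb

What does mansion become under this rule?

Treating letters as 0–25, the rule is x ↦ 3x + 6 (mod 26).
For mansion: m(12)→3·12+6≡16=q; a(0)→3·0+6≡6=g; n(13)→3·13+6≡19=t; s(18)→3·18+6≡8=i; i(8)→3·8+6≡4=e; o(14)→3·14+6≡22=w; n(13)→3·13+6≡19=t (all mod 26).

qgtiewt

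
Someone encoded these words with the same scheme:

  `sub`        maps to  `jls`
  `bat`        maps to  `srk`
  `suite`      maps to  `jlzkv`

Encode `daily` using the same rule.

urzcp

Each letter is shifted forward by 17 in the alphabet (a Caesar shift of +17).
Applying it to daily: d+17=u, a+17=r, i+17=z, l+17=c, y+17=p.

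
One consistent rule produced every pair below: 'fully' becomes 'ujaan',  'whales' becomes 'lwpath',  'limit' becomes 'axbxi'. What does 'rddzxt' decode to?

cookie

Every letter moves 15 places later in the alphabet, wrapping around z→a.
Reversing it on rddzxt: r−15=c, d−15=o, d−15=o, z−15=k, x−15=i, t−15=e.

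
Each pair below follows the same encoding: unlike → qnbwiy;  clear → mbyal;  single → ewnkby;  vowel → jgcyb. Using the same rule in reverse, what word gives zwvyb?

pixel

u(20)→q(16) and n(13)→n(13) fit y≡19x+0 (mod 26); the inverse of 19 mod 26 is 11. Each letter's alphabet position (a=0..z=25) is mapped through 19·x+0 mod 26 — an affine cipher.
Reversing it on zwvyb: z(25)→11·(25−0)≡15=p; w(22)→11·(22−0)≡8=i; v(21)→11·(21−0)≡23=x; y(24)→11·(24−0)≡4=e; b(1)→11·(1−0)≡11=l (all mod 26).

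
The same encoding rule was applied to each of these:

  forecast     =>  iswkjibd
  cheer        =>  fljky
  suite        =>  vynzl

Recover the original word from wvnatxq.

triumph

The shift increases by 1 at each position, starting from +3: 3, 4, 5, ….
Undoing it on wvnatxq: w−3=t, v−4=r, n−5=i, a−6=u, t−7=m, x−8=p, q−9=h.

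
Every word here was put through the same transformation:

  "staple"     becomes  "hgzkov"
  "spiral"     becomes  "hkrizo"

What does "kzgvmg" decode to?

Each pair mirrors across the alphabet (s↔h, t↔g, a↔z): positions sum to 25. Each letter is replaced by its mirror in the alphabet: a↔z, b↔y, c↔x, and so on (the Atbash cipher).
Decoding kzgvmg: k↔p, z↔a, g↔t, v↔e, m↔n, g↔t.

patent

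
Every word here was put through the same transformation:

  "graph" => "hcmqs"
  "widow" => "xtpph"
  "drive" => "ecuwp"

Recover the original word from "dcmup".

Shifts by position in graph: pos 0: g→h (+1), pos 1: r→c (+11), pos 2: a→m (+12), pos 3: p→q (+1), pos 4: h→s (+11) — repeating every 3. A repeating key of period 3 is used — shifts +1, +11, +12 over and over.
Reversing it on dcmup: d−1=c, c−11=r, m−12=a, u−1=t, p−11=e.

crate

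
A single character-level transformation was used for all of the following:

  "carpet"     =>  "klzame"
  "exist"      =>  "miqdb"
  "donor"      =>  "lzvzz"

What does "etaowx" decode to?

Shifts by position in carpet: pos 0: c→k (+8), pos 1: a→l (+11), pos 2: r→z (+8), pos 3: p→a (+11) — repeating every 2. A repeating key of period 2 is used — shifts +8, +11 over and over.
Reversing it on etaowx: e−8=w, t−11=i, a−8=s, o−11=d, w−8=o, x−11=m.

wisdom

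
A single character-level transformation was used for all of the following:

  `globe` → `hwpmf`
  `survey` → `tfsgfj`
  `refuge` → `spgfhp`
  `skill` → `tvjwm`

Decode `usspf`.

Shifts by position in globe: pos 0: g→h (+1), pos 1: l→w (+11), pos 2: o→p (+1), pos 3: b→m (+11) — repeating every 2. A repeating key of period 2 is used — shifts +1, +11 over and over.
Decoding usspf: u−1=t, s−11=h, s−1=r, p−11=e, f−1=e.

three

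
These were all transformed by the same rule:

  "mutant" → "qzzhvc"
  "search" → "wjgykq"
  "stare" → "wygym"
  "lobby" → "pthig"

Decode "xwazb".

In mutant: m→q is +4, u→z is +5, t→z is +6, a→h is +7 — the shift increases by 1 each position. Each letter shifts forward by (position + 4), i.e. 4, 5, 6, … — the shift grows by one for each successive letter.
Undoing it on xwazb: x−4=t, w−5=r, a−6=u, z−7=s, b−8=t.

trust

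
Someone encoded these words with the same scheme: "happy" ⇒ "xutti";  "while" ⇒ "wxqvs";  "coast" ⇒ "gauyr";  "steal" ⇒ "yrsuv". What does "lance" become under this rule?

h(7)→x(23) and a(0)→u(20) fit y≡19x+20 (mod 26); the inverse of 19 mod 26 is 11. This is an affine cipher: with a=0,…,z=25, each position x becomes (19x+20) mod 26.
Applying it to lance: l(11)→19·11+20≡21=v; a(0)→19·0+20≡20=u; n(13)→19·13+20≡7=h; c(2)→19·2+20≡6=g; e(4)→19·4+20≡18=s (all mod 26).

vuhgs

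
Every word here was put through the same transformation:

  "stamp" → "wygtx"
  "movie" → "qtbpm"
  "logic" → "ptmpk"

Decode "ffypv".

basin

In stamp: s→w is +4, t→y is +5, a→g is +6, m→t is +7 — the shift increases by 1 each position. Each letter shifts forward by (position + 4), i.e. 4, 5, 6, … — the shift grows by one for each successive letter.
Reversing it on ffypv: f−4=b, f−5=a, y−6=s, p−7=i, v−8=n.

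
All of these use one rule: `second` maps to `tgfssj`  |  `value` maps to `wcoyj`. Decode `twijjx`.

suffer

In second: s→t is +1, e→g is +2, c→f is +3, o→s is +4 — the shift increases by 1 each position. Letter i (0-indexed) is shifted by i+1, so successive shifts are 1, 2, 3, ….
Decoding twijjx: t−1=s, w−2=u, i−3=f, j−4=f, j−5=e, x−6=r.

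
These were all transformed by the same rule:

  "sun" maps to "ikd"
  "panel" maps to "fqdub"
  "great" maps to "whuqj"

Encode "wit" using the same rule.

Compare letters: s→i is +16, u→k is +16, n→d is +16 — a constant shift. Each letter is shifted forward by 16 in the alphabet (a Caesar shift of +16).
For wit: w+16=m, i+16=y, t+16=j.

myj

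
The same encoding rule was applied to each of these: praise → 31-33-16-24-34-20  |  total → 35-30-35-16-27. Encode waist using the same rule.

38-16-24-34-35

p is letter #16 and maps to 31: an offset of 15. The number is (letter's place in the alphabet, a=1) + 15.
On waist: w=23→38, a=1→16, i=9→24, s=19→34, t=20→35.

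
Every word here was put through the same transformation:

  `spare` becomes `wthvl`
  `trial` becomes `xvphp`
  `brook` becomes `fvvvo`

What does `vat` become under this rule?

zhx

The shift depends on letter class: consonant s→w is +4, but vowel a→h is +7. Vowels shift forward by 7 and consonants shift forward by 4.
For vat: v(cons)+4=z, a(vowel)+7=h, t(cons)+4=x.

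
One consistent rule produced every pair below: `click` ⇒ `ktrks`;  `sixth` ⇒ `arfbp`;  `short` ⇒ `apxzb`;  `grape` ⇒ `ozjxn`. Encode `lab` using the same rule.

tjj

Vowels shift forward by 9 and consonants shift forward by 8.
For lab: l(cons)+8=t, a(vowel)+9=j, b(cons)+8=j.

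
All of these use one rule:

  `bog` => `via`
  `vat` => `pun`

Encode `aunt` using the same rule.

uohn

Compare letters: b→v is +20, o→i is +20, g→a is +20 — a constant shift. It's a constant shift of +20 (ROT20).
Applying it to aunt: a+20=u, u+20=o, n+20=h, t+20=n.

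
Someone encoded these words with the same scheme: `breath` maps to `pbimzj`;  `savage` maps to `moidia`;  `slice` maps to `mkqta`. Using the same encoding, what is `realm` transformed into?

utimz

Two steps: reverse the string, then apply a Caesar shift of +8.
On realm: reverse → mlaer; then shift: m+8=u, l+8=t, a+8=i, e+8=m, r+8=z.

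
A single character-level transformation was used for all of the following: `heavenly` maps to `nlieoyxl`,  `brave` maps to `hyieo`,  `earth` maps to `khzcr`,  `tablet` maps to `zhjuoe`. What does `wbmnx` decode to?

queen

Each letter shifts forward by (position + 6), i.e. 6, 7, 8, … — the shift grows by one for each successive letter.
Decoding wbmnx: w−6=q, b−7=u, m−8=e, n−9=e, x−10=n.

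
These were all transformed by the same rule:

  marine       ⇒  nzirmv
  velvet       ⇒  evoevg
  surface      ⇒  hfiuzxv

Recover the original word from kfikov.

purple

Each pair mirrors across the alphabet (m↔n, a↔z, r↔i): positions sum to 25. This is the alphabet-reversal cipher (Atbash): a becomes z, b becomes y, etc.
Reversing it on kfikov: k↔p, f↔u, i↔r, k↔p, o↔l, v↔e.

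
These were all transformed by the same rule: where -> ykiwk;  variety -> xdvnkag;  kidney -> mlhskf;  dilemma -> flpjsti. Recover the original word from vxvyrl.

In where: w→y is +2, h→k is +3, e→i is +4, r→w is +5 — the shift increases by 1 each position. The shift increases by 1 at each position, starting from +2: 2, 3, 4, ….
Undoing it on vxvyrl: v−2=t, x−3=u, v−4=r, y−5=t, r−6=l, l−7=e.

turtle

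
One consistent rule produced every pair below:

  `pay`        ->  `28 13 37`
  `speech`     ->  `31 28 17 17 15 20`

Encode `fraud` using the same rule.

18 30 13 33 16

p is letter #16 and maps to 28: an offset of 12. Each letter is replaced by its alphabet position (a=1..z=26) + 12.
For fraud: f=6→18, r=18→30, a=1→13, u=21→33, d=4→16.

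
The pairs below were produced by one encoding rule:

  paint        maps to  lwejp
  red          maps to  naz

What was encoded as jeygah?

nickel

This is a Caesar cipher with shift 22.
Decoding jeygah: j−22=n, e−22=i, y−22=c, g−22=k, a−22=e, h−22=l.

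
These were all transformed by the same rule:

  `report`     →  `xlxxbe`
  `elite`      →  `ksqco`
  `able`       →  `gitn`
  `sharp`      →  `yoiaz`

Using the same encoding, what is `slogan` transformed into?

The shift increases by 1 at each position, starting from +6: 6, 7, 8, ….
On slogan: s+6=y, l+7=s, o+8=w, g+9=p, a+10=k, n+11=y.

yswpky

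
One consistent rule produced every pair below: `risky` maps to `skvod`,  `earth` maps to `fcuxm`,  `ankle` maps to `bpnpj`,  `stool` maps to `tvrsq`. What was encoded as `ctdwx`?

In risky: r→s is +1, i→k is +2, s→v is +3, k→o is +4 — the shift increases by 1 each position. The shift increases by 1 at each position, starting from +1: 1, 2, 3, ….
Reversing it on ctdwx: c−1=b, t−2=r, d−3=a, w−4=s, x−5=s.

brass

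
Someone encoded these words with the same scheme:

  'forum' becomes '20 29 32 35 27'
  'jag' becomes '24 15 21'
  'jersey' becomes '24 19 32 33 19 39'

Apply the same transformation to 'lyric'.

26 39 32 23 17

f is letter #6 and maps to 20: an offset of 14. Each letter is replaced by its alphabet position (a=1..z=26) + 14.
On lyric: l=12→26, y=25→39, r=18→32, i=9→23, c=3→17.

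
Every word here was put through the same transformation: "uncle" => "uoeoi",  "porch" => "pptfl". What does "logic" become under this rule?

In uncle: u→u is +0, n→o is +1, c→e is +2, l→o is +3 — the shift increases by 1 each position. Letter i (0-indexed) is shifted by i+0, so successive shifts are 0, 1, 2, ….
On logic: l+0=l, o+1=p, g+2=i, i+3=l, c+4=g.

lpilg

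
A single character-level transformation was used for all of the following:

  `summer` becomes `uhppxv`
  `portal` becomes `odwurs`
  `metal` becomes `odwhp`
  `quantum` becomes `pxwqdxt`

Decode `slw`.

tip

Two steps: reverse the string, then apply a Caesar shift of +3.
Reversing it on slw: shift back: s−3=p, l−3=i, w−3=t → pit; then reverse → tip.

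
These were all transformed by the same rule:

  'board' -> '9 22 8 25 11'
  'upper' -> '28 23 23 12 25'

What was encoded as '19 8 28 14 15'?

b is letter #2 and maps to 9: an offset of 7. Letters become their 1-based position plus 7 (so a→8, b→9, …).
Decoding 19 8 28 14 15: 19→(19−7)÷1=12=l, 8→(8−7)÷1=1=a, 28→(28−7)÷1=21=u, 14→(14−7)÷1=7=g, 15→(15−7)÷1=8=h.

laugh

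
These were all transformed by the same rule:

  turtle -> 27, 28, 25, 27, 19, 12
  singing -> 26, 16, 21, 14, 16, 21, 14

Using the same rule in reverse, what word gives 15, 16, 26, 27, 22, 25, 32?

history

Letters become their 1-based position plus 7 (so a→8, b→9, …).
Reversing it on 15, 16, 26, 27, 22, 25, 32: 15→(15−7)÷1=8=h, 16→(16−7)÷1=9=i, 26→(26−7)÷1=19=s, 27→(27−7)÷1=20=t, 22→(22−7)÷1=15=o, 25→(25−7)÷1=18=r, 32→(32−7)÷1=25=y.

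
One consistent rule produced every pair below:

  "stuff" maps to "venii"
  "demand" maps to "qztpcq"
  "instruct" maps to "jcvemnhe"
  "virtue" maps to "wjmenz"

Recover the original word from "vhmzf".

screw

s(18)→v(21) and t(19)→e(4) fit y≡9x+15 (mod 26); the inverse of 9 mod 26 is 3. This is an affine cipher: with a=0,…,z=25, each position x becomes (9x+15) mod 26.
Reversing it on vhmzf: v(21)→3·(21−15)≡18=s; h(7)→3·(7−15)≡2=c; m(12)→3·(12−15)≡17=r; z(25)→3·(25−15)≡4=e; f(5)→3·(5−15)≡22=w (all mod 26).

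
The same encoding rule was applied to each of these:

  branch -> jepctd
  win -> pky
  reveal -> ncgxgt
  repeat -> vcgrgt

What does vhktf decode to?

The output letters match the input read backwards, each shifted +2: branch reversed is hcnarb. Two steps: reverse the string, then apply a Caesar shift of +2.
Reversing it on vhktf: shift back: v−2=t, h−2=f, k−2=i, t−2=r, f−2=d → tfird; then reverse → drift.

drift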